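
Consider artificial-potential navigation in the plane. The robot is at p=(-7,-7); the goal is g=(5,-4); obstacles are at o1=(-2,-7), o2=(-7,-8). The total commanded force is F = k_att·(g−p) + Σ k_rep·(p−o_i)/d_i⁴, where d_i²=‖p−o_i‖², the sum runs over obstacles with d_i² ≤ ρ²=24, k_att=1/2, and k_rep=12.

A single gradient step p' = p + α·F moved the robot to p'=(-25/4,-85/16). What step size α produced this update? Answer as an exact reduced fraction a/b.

F_att = 1/2·(g−p) = 1/2·(12,3) = (6.0000,1.5000)
o1: d²=25 > ρ²=24 → inactive
o2: d²=1 ≤ ρ²=24; F_rep = 12·(0,1)/1² = (0.0000,12.0000)
F = F_att + ΣF_rep = (6.0000,13.5000)
Δp = p'−p = (0.7500,1.6875); α = Δx/Fx = (3/4) / (6) = 1/8
check: Δy/Fy = (27/16) / (27/2) = 1/8 ✓

α = 1/8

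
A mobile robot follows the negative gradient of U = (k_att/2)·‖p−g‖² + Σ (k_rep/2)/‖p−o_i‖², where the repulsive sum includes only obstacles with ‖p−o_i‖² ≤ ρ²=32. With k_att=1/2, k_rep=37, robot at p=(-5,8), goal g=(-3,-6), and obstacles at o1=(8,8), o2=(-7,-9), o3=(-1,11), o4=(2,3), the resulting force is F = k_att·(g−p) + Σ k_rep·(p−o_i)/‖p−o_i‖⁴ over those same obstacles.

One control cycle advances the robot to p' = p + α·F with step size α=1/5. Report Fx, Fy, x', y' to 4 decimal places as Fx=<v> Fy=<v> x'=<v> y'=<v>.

F_att = 1/2·(g−p) = 1/2·(2,-14) = (1.0000,-7.0000)
o1: d²=169 > ρ²=32 → inactive
o2: d²=293 > ρ²=32 → inactive
o3: d²=25 ≤ ρ²=32; F_rep = 37·(-4,-3)/25² = (-0.2368,-0.1776)
o4: d²=74 > ρ²=32 → inactive
F = F_att + ΣF_rep = (0.7632,-7.1776)
p' = p + 1/5·F = (-4.8474,6.5645)

Fx=0.7632 Fy=-7.1776 x'=-4.8474 y'=6.5645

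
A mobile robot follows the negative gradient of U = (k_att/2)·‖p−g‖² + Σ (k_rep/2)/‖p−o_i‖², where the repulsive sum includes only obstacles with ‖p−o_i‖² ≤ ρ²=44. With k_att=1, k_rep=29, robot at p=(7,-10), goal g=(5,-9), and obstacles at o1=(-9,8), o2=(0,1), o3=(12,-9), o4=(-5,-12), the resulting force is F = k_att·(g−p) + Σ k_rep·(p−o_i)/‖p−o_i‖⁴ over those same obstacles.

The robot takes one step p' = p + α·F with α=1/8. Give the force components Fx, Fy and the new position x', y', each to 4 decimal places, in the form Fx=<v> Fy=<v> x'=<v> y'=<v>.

Fx=-2.2145 Fy=0.9571 x'=6.7232 y'=-9.8804

F_att = 1·(g−p) = 1·(-2,1) = (-2.0000,1.0000)
o1: d²=580 > ρ²=44 → inactive
o2: d²=170 > ρ²=44 → inactive
o3: d²=26 ≤ ρ²=44; F_rep = 29·(-5,-1)/26² = (-0.2145,-0.0429)
o4: d²=148 > ρ²=44 → inactive
F = F_att + ΣF_rep = (-2.2145,0.9571)
p' = p + 1/8·F = (6.7232,-9.8804)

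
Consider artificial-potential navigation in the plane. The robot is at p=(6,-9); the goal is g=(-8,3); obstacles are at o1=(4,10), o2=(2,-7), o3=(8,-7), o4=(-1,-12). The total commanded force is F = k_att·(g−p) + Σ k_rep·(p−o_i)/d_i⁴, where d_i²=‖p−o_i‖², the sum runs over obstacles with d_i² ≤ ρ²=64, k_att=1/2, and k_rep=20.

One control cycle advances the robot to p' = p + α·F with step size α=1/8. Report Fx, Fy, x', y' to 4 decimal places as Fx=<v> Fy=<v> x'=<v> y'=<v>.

F_att = 1/2·(g−p) = 1/2·(-14,12) = (-7.0000,6.0000)
o1: d²=365 > ρ²=64 → inactive
o2: d²=20 ≤ ρ²=64; F_rep = 20·(4,-2)/20² = (0.2000,-0.1000)
o3: d²=8 ≤ ρ²=64; F_rep = 20·(-2,-2)/8² = (-0.6250,-0.6250)
o4: d²=58 ≤ ρ²=64; F_rep = 20·(7,3)/58² = (0.0416,0.0178)
F = F_att + ΣF_rep = (-7.3834,5.2928)
p' = p + 1/8·F = (5.0771,-8.3384)

Fx=-7.3834 Fy=5.2928 x'=5.0771 y'=-8.3384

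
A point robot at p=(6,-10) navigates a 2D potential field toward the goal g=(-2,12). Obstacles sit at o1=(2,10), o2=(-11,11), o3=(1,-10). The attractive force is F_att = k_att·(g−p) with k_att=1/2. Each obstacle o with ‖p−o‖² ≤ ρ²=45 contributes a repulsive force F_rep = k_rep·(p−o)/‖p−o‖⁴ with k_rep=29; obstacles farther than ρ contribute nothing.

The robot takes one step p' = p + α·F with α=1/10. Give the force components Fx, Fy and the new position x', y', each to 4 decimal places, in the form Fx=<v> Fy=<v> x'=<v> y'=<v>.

F_att = 1/2·(g−p) = 1/2·(-8,22) = (-4.0000,11.0000)
o1: d²=416 > ρ²=45 → inactive
o2: d²=730 > ρ²=45 → inactive
o3: d²=25 ≤ ρ²=45; F_rep = 29·(5,0)/25² = (0.2320,0.0000)
F = F_att + ΣF_rep = (-3.7680,11.0000)
p' = p + 1/10·F = (5.6232,-8.9000)

Fx=-3.7680 Fy=11.0000 x'=5.6232 y'=-8.9000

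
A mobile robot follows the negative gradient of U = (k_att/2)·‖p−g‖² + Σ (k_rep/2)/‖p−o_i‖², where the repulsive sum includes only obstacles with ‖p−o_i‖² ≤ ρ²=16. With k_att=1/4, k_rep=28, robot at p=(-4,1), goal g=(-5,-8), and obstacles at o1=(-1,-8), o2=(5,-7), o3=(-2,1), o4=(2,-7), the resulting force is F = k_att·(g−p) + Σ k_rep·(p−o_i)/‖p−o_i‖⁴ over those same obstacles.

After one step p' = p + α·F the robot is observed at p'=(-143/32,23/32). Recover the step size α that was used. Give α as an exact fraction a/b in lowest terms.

F_att = 1/4·(g−p) = 1/4·(-1,-9) = (-0.2500,-2.2500)
o1: d²=90 > ρ²=16 → inactive
o2: d²=145 > ρ²=16 → inactive
o3: d²=4 ≤ ρ²=16; F_rep = 28·(-2,0)/4² = (-3.5000,0.0000)
o4: d²=100 > ρ²=16 → inactive
F = F_att + ΣF_rep = (-3.7500,-2.2500)
Δp = p'−p = (-0.4688,-0.2812); α = Δx/Fx = (-15/32) / (-15/4) = 1/8
check: Δy/Fy = (-9/32) / (-9/4) = 1/8 ✓

α = 1/8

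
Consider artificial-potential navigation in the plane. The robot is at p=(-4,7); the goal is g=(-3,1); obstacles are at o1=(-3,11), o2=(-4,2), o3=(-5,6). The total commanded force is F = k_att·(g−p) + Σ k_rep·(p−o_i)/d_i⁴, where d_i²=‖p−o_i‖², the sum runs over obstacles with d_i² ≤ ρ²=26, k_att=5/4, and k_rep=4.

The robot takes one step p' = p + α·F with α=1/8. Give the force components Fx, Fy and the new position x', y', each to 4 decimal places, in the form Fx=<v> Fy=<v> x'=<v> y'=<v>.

Fx=2.2362 Fy=-6.5234 x'=-3.7205 y'=6.1846

F_att = 5/4·(g−p) = 5/4·(1,-6) = (1.2500,-7.5000)
o1: d²=17 ≤ ρ²=26; F_rep = 4·(-1,-4)/17² = (-0.0138,-0.0554)
o2: d²=25 ≤ ρ²=26; F_rep = 4·(0,5)/25² = (0.0000,0.0320)
o3: d²=2 ≤ ρ²=26; F_rep = 4·(1,1)/2² = (1.0000,1.0000)
F = F_att + ΣF_rep = (2.2362,-6.5234)
p' = p + 1/8·F = (-3.7205,6.1846)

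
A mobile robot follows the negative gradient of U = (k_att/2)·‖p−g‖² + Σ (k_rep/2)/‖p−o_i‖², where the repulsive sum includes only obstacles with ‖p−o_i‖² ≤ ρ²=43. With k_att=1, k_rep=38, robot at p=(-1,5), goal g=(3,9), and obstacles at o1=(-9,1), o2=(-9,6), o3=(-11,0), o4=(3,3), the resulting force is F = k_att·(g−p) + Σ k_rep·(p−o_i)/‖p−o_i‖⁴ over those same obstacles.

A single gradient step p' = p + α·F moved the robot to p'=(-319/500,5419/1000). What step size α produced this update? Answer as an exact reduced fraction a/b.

α = 1/10

F_att = 1·(g−p) = 1·(4,4) = (4.0000,4.0000)
o1: d²=80 > ρ²=43 → inactive
o2: d²=65 > ρ²=43 → inactive
o3: d²=125 > ρ²=43 → inactive
o4: d²=20 ≤ ρ²=43; F_rep = 38·(-4,2)/20² = (-0.3800,0.1900)
F = F_att + ΣF_rep = (3.6200,4.1900)
Δp = p'−p = (0.3620,0.4190); α = Δx/Fx = (181/500) / (181/50) = 1/10
check: Δy/Fy = (419/1000) / (419/100) = 1/10 ✓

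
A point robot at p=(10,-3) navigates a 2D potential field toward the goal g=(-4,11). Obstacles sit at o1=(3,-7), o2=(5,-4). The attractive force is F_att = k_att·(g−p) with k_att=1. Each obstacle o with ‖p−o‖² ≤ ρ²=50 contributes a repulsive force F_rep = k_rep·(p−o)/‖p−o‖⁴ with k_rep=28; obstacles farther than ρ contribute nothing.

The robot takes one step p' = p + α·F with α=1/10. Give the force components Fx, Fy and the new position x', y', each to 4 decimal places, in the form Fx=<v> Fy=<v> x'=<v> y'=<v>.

Fx=-13.7929 Fy=14.0414 x'=8.6207 y'=-1.5959

F_att = 1·(g−p) = 1·(-14,14) = (-14.0000,14.0000)
o1: d²=65 > ρ²=50 → inactive
o2: d²=26 ≤ ρ²=50; F_rep = 28·(5,1)/26² = (0.2071,0.0414)
F = F_att + ΣF_rep = (-13.7929,14.0414)
p' = p + 1/10·F = (8.6207,-1.5959)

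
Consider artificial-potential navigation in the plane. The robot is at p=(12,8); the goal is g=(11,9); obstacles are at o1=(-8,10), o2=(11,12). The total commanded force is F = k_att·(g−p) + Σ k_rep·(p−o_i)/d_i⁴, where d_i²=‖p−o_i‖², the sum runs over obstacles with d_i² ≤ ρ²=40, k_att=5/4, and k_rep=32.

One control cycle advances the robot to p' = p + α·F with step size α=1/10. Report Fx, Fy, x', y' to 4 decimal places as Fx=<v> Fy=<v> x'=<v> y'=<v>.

F_att = 5/4·(g−p) = 5/4·(-1,1) = (-1.2500,1.2500)
o1: d²=404 > ρ²=40 → inactive
o2: d²=17 ≤ ρ²=40; F_rep = 32·(1,-4)/17² = (0.1107,-0.4429)
F = F_att + ΣF_rep = (-1.1393,0.8071)
p' = p + 1/10·F = (11.8861,8.0807)

Fx=-1.1393 Fy=0.8071 x'=11.8861 y'=8.0807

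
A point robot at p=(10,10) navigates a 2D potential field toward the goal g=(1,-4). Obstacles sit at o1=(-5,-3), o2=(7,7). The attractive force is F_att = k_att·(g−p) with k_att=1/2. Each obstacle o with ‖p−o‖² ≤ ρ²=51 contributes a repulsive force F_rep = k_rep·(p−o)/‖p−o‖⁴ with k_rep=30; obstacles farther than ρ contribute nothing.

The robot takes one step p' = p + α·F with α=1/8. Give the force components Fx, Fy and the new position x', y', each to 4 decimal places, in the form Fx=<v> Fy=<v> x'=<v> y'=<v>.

F_att = 1/2·(g−p) = 1/2·(-9,-14) = (-4.5000,-7.0000)
o1: d²=394 > ρ²=51 → inactive
o2: d²=18 ≤ ρ²=51; F_rep = 30·(3,3)/18² = (0.2778,0.2778)
F = F_att + ΣF_rep = (-4.2222,-6.7222)
p' = p + 1/8·F = (9.4722,9.1597)

Fx=-4.2222 Fy=-6.7222 x'=9.4722 y'=9.1597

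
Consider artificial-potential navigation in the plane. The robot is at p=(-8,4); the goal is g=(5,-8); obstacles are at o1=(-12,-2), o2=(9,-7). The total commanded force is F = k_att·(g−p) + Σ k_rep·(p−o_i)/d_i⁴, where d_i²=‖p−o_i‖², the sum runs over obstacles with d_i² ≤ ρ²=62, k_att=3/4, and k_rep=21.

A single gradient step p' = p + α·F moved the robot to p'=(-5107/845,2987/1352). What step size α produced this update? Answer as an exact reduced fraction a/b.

F_att = 3/4·(g−p) = 3/4·(13,-12) = (9.7500,-9.0000)
o1: d²=52 ≤ ρ²=62; F_rep = 21·(4,6)/52² = (0.0311,0.0466)
o2: d²=410 > ρ²=62 → inactive
F = F_att + ΣF_rep = (9.7811,-8.9534)
Δp = p'−p = (1.9562,-1.7907); α = Δx/Fx = (1653/845) / (1653/169) = 1/5
check: Δy/Fy = (-2421/1352) / (-12105/1352) = 1/5 ✓

α = 1/5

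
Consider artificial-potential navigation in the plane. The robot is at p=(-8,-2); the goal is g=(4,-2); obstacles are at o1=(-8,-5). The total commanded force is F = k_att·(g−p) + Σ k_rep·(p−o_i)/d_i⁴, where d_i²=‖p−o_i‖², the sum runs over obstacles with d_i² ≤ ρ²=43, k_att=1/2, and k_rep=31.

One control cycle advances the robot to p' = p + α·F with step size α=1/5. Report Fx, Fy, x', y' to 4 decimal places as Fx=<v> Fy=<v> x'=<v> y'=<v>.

F_att = 1/2·(g−p) = 1/2·(12,0) = (6.0000,0.0000)
o1: d²=9 ≤ ρ²=43; F_rep = 31·(0,3)/9² = (0.0000,1.1481)
F = F_att + ΣF_rep = (6.0000,1.1481)
p' = p + 1/5·F = (-6.8000,-1.7704)

Fx=6.0000 Fy=1.1481 x'=-6.8000 y'=-1.7704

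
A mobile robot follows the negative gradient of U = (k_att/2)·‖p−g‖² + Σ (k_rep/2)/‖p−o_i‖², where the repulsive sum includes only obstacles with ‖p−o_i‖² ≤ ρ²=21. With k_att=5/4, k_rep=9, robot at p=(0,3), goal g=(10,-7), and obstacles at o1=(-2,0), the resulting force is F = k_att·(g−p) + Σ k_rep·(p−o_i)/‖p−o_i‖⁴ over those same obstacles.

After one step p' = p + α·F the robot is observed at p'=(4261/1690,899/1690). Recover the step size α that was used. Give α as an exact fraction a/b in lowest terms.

α = 1/5

F_att = 5/4·(g−p) = 5/4·(10,-10) = (12.5000,-12.5000)
o1: d²=13 ≤ ρ²=21; F_rep = 9·(2,3)/13² = (0.1065,0.1598)
F = F_att + ΣF_rep = (12.6065,-12.3402)
Δp = p'−p = (2.5213,-2.4680); α = Δx/Fx = (4261/1690) / (4261/338) = 1/5
check: Δy/Fy = (-4171/1690) / (-4171/338) = 1/5 ✓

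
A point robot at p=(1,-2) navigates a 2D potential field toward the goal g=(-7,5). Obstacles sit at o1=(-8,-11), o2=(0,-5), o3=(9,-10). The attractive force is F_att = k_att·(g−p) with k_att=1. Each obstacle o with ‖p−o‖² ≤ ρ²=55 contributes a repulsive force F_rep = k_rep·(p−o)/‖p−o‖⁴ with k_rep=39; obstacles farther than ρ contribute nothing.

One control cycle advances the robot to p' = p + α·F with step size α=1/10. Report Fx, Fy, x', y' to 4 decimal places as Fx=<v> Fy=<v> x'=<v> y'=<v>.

Fx=-7.6100 Fy=8.1700 x'=0.2390 y'=-1.1830

F_att = 1·(g−p) = 1·(-8,7) = (-8.0000,7.0000)
o1: d²=162 > ρ²=55 → inactive
o2: d²=10 ≤ ρ²=55; F_rep = 39·(1,3)/10² = (0.3900,1.1700)
o3: d²=128 > ρ²=55 → inactive
F = F_att + ΣF_rep = (-7.6100,8.1700)
p' = p + 1/10·F = (0.2390,-1.1830)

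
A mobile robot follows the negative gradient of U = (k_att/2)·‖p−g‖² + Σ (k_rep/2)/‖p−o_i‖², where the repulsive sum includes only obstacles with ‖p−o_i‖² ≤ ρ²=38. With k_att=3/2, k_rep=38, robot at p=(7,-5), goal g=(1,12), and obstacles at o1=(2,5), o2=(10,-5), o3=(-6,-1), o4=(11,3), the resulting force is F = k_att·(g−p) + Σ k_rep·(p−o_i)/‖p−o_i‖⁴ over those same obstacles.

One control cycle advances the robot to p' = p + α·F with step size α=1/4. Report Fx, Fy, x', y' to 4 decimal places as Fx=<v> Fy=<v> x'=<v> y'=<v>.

Fx=-10.4074 Fy=25.5000 x'=4.3981 y'=1.3750

F_att = 3/2·(g−p) = 3/2·(-6,17) = (-9.0000,25.5000)
o1: d²=125 > ρ²=38 → inactive
o2: d²=9 ≤ ρ²=38; F_rep = 38·(-3,0)/9² = (-1.4074,0.0000)
o3: d²=185 > ρ²=38 → inactive
o4: d²=80 > ρ²=38 → inactive
F = F_att + ΣF_rep = (-10.4074,25.5000)
p' = p + 1/4·F = (4.3981,1.3750)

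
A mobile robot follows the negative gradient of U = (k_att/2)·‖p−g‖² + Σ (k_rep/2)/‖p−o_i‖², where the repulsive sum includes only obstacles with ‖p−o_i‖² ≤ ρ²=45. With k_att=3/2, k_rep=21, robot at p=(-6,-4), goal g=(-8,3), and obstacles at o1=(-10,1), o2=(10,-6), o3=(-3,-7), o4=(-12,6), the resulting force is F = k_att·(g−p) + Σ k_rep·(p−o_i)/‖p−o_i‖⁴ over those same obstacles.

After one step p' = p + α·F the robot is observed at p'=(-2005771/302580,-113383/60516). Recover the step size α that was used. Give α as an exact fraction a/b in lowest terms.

α = 1/5

F_att = 3/2·(g−p) = 3/2·(-2,7) = (-3.0000,10.5000)
o1: d²=41 ≤ ρ²=45; F_rep = 21·(4,-5)/41² = (0.0500,-0.0625)
o2: d²=260 > ρ²=45 → inactive
o3: d²=18 ≤ ρ²=45; F_rep = 21·(-3,3)/18² = (-0.1944,0.1944)
o4: d²=136 > ρ²=45 → inactive
F = F_att + ΣF_rep = (-3.1445,10.6320)
Δp = p'−p = (-0.6289,2.1264); α = Δx/Fx = (-190291/302580) / (-190291/60516) = 1/5
check: Δy/Fy = (128681/60516) / (643405/60516) = 1/5 ✓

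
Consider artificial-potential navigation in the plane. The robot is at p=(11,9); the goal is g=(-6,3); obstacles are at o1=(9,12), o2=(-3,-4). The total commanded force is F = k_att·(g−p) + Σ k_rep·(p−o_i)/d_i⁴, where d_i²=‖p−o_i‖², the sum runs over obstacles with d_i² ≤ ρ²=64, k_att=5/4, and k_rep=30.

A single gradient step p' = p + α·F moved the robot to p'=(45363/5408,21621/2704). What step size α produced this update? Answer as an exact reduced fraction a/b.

α = 1/8

F_att = 5/4·(g−p) = 5/4·(-17,-6) = (-21.2500,-7.5000)
o1: d²=13 ≤ ρ²=64; F_rep = 30·(2,-3)/13² = (0.3550,-0.5325)
o2: d²=365 > ρ²=64 → inactive
F = F_att + ΣF_rep = (-20.8950,-8.0325)
Δp = p'−p = (-2.6119,-1.0041); α = Δx/Fx = (-14125/5408) / (-14125/676) = 1/8
check: Δy/Fy = (-2715/2704) / (-2715/338) = 1/8 ✓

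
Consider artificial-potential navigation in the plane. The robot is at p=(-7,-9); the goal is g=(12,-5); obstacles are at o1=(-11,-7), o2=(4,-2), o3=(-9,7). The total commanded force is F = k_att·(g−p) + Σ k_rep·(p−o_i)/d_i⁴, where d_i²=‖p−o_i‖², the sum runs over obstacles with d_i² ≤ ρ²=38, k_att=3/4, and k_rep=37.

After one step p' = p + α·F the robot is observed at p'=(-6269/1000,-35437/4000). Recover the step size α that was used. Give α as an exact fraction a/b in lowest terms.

α = 1/20

F_att = 3/4·(g−p) = 3/4·(19,4) = (14.2500,3.0000)
o1: d²=20 ≤ ρ²=38; F_rep = 37·(4,-2)/20² = (0.3700,-0.1850)
o2: d²=170 > ρ²=38 → inactive
o3: d²=260 > ρ²=38 → inactive
F = F_att + ΣF_rep = (14.6200,2.8150)
Δp = p'−p = (0.7310,0.1407); α = Δx/Fx = (731/1000) / (731/50) = 1/20
check: Δy/Fy = (563/4000) / (563/200) = 1/20 ✓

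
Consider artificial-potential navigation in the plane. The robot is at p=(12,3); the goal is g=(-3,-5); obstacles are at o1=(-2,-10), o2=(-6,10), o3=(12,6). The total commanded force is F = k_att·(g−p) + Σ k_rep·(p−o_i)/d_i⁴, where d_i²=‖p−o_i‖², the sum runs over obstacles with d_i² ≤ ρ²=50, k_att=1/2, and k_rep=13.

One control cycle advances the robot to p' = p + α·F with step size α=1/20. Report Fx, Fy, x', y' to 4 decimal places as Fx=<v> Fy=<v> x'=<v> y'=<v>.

F_att = 1/2·(g−p) = 1/2·(-15,-8) = (-7.5000,-4.0000)
o1: d²=365 > ρ²=50 → inactive
o2: d²=373 > ρ²=50 → inactive
o3: d²=9 ≤ ρ²=50; F_rep = 13·(0,-3)/9² = (0.0000,-0.4815)
F = F_att + ΣF_rep = (-7.5000,-4.4815)
p' = p + 1/20·F = (11.6250,2.7759)

Fx=-7.5000 Fy=-4.4815 x'=11.6250 y'=2.7759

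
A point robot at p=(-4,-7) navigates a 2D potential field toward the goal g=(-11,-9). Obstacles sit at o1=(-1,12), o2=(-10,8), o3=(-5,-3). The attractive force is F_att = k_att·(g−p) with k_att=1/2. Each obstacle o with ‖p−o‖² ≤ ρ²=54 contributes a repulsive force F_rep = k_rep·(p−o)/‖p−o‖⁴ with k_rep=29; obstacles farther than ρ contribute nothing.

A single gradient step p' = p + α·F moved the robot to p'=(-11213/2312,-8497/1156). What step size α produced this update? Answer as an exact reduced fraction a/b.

F_att = 1/2·(g−p) = 1/2·(-7,-2) = (-3.5000,-1.0000)
o1: d²=370 > ρ²=54 → inactive
o2: d²=261 > ρ²=54 → inactive
o3: d²=17 ≤ ρ²=54; F_rep = 29·(1,-4)/17² = (0.1003,-0.4014)
F = F_att + ΣF_rep = (-3.3997,-1.4014)
Δp = p'−p = (-0.8499,-0.3503); α = Δx/Fx = (-1965/2312) / (-1965/578) = 1/4
check: Δy/Fy = (-405/1156) / (-405/289) = 1/4 ✓

α = 1/4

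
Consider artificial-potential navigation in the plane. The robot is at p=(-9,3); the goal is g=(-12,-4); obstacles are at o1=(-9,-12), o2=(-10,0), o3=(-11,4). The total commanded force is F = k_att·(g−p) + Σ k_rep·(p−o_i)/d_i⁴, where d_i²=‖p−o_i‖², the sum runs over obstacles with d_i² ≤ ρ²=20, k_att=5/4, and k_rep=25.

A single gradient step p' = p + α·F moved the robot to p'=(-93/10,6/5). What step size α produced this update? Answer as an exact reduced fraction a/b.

α = 1/5

F_att = 5/4·(g−p) = 5/4·(-3,-7) = (-3.7500,-8.7500)
o1: d²=225 > ρ²=20 → inactive
o2: d²=10 ≤ ρ²=20; F_rep = 25·(1,3)/10² = (0.2500,0.7500)
o3: d²=5 ≤ ρ²=20; F_rep = 25·(2,-1)/5² = (2.0000,-1.0000)
F = F_att + ΣF_rep = (-1.5000,-9.0000)
Δp = p'−p = (-0.3000,-1.8000); α = Δx/Fx = (-3/10) / (-3/2) = 1/5
check: Δy/Fy = (-9/5) / (-9) = 1/5 ✓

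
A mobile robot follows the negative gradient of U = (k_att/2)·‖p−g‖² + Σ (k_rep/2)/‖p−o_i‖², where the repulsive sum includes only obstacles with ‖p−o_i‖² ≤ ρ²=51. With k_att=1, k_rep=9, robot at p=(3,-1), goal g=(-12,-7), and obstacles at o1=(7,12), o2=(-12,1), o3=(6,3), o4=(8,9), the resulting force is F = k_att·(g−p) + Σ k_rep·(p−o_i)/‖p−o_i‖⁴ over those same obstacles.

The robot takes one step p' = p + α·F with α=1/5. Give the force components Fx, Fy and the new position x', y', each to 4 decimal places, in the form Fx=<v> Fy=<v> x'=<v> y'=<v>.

Fx=-15.0432 Fy=-6.0576 x'=-0.0086 y'=-2.2115

F_att = 1·(g−p) = 1·(-15,-6) = (-15.0000,-6.0000)
o1: d²=185 > ρ²=51 → inactive
o2: d²=229 > ρ²=51 → inactive
o3: d²=25 ≤ ρ²=51; F_rep = 9·(-3,-4)/25² = (-0.0432,-0.0576)
o4: d²=125 > ρ²=51 → inactive
F = F_att + ΣF_rep = (-15.0432,-6.0576)
p' = p + 1/5·F = (-0.0086,-2.2115)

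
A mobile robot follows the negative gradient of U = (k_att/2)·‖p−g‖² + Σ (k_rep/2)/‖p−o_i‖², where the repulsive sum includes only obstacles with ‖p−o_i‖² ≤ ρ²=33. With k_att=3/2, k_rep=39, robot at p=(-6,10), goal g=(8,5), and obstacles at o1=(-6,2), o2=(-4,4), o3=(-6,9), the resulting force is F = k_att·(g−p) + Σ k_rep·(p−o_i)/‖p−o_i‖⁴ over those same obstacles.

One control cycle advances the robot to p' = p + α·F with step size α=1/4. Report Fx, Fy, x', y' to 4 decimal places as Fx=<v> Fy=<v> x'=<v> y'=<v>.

F_att = 3/2·(g−p) = 3/2·(14,-5) = (21.0000,-7.5000)
o1: d²=64 > ρ²=33 → inactive
o2: d²=40 > ρ²=33 → inactive
o3: d²=1 ≤ ρ²=33; F_rep = 39·(0,1)/1² = (0.0000,39.0000)
F = F_att + ΣF_rep = (21.0000,31.5000)
p' = p + 1/4·F = (-0.7500,17.8750)

Fx=21.0000 Fy=31.5000 x'=-0.7500 y'=17.8750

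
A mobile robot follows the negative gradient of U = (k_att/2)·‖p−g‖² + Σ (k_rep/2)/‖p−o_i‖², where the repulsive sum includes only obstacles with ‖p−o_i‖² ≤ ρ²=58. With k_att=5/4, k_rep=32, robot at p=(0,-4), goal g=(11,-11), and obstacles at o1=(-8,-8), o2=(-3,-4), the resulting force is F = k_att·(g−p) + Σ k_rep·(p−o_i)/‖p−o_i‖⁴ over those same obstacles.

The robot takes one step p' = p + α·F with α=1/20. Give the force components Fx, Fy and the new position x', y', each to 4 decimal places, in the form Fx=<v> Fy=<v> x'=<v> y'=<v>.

Fx=14.9352 Fy=-8.7500 x'=0.7468 y'=-4.4375

F_att = 5/4·(g−p) = 5/4·(11,-7) = (13.7500,-8.7500)
o1: d²=80 > ρ²=58 → inactive
o2: d²=9 ≤ ρ²=58; F_rep = 32·(3,0)/9² = (1.1852,0.0000)
F = F_att + ΣF_rep = (14.9352,-8.7500)
p' = p + 1/20·F = (0.7468,-4.4375)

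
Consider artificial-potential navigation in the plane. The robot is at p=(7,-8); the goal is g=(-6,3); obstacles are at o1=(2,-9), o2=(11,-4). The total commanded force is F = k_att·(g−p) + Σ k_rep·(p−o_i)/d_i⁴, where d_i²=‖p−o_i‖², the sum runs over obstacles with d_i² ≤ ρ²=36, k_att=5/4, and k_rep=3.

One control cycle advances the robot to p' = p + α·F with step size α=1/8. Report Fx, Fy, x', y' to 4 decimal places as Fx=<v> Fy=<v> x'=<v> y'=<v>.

Fx=-16.2395 Fy=13.7427 x'=4.9701 y'=-6.2822

F_att = 5/4·(g−p) = 5/4·(-13,11) = (-16.2500,13.7500)
o1: d²=26 ≤ ρ²=36; F_rep = 3·(5,1)/26² = (0.0222,0.0044)
o2: d²=32 ≤ ρ²=36; F_rep = 3·(-4,-4)/32² = (-0.0117,-0.0117)
F = F_att + ΣF_rep = (-16.2395,13.7427)
p' = p + 1/8·F = (4.9701,-6.2822)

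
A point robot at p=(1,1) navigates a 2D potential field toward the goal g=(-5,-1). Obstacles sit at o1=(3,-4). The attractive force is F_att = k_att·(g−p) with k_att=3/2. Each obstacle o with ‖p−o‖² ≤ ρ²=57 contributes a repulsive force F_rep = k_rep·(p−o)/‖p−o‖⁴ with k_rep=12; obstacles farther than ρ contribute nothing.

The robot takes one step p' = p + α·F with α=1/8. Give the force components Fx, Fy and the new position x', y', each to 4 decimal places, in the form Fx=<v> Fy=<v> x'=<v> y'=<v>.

Fx=-9.0285 Fy=-2.9287 x'=-0.1286 y'=0.6339

F_att = 3/2·(g−p) = 3/2·(-6,-2) = (-9.0000,-3.0000)
o1: d²=29 ≤ ρ²=57; F_rep = 12·(-2,5)/29² = (-0.0285,0.0713)
F = F_att + ΣF_rep = (-9.0285,-2.9287)
p' = p + 1/8·F = (-0.1286,0.6339)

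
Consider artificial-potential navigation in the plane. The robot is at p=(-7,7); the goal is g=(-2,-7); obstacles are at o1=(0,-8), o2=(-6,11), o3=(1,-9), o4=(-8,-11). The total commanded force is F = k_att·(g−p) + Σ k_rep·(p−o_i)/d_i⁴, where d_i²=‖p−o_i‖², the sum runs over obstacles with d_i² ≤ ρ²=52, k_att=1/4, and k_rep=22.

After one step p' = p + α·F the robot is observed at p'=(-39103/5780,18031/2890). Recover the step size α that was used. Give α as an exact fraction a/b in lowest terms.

F_att = 1/4·(g−p) = 1/4·(5,-14) = (1.2500,-3.5000)
o1: d²=274 > ρ²=52 → inactive
o2: d²=17 ≤ ρ²=52; F_rep = 22·(-1,-4)/17² = (-0.0761,-0.3045)
o3: d²=320 > ρ²=52 → inactive
o4: d²=325 > ρ²=52 → inactive
F = F_att + ΣF_rep = (1.1739,-3.8045)
Δp = p'−p = (0.2348,-0.7609); α = Δx/Fx = (1357/5780) / (1357/1156) = 1/5
check: Δy/Fy = (-2199/2890) / (-2199/578) = 1/5 ✓

α = 1/5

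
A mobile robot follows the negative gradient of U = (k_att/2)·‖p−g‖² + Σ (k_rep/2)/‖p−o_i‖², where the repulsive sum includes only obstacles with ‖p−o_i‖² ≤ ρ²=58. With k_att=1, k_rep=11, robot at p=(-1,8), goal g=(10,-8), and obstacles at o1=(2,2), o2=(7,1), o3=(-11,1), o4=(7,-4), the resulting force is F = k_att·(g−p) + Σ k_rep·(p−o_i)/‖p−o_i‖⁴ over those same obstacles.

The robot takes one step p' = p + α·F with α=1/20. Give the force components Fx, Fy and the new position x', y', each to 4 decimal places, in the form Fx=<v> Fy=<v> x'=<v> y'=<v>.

F_att = 1·(g−p) = 1·(11,-16) = (11.0000,-16.0000)
o1: d²=45 ≤ ρ²=58; F_rep = 11·(-3,6)/45² = (-0.0163,0.0326)
o2: d²=113 > ρ²=58 → inactive
o3: d²=149 > ρ²=58 → inactive
o4: d²=208 > ρ²=58 → inactive
F = F_att + ΣF_rep = (10.9837,-15.9674)
p' = p + 1/20·F = (-0.4508,7.2016)

Fx=10.9837 Fy=-15.9674 x'=-0.4508 y'=7.2016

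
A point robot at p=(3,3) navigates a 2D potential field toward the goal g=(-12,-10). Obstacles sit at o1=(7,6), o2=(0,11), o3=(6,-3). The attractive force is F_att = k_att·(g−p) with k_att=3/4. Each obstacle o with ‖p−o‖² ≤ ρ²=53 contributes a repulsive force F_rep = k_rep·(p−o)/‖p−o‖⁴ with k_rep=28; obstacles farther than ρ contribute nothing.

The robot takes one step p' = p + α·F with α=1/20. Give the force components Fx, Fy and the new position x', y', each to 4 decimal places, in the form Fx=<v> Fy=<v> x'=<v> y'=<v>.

Fx=-11.4707 Fy=-9.8014 x'=2.4265 y'=2.5099

F_att = 3/4·(g−p) = 3/4·(-15,-13) = (-11.2500,-9.7500)
o1: d²=25 ≤ ρ²=53; F_rep = 28·(-4,-3)/25² = (-0.1792,-0.1344)
o2: d²=73 > ρ²=53 → inactive
o3: d²=45 ≤ ρ²=53; F_rep = 28·(-3,6)/45² = (-0.0415,0.0830)
F = F_att + ΣF_rep = (-11.4707,-9.8014)
p' = p + 1/20·F = (2.4265,2.5099)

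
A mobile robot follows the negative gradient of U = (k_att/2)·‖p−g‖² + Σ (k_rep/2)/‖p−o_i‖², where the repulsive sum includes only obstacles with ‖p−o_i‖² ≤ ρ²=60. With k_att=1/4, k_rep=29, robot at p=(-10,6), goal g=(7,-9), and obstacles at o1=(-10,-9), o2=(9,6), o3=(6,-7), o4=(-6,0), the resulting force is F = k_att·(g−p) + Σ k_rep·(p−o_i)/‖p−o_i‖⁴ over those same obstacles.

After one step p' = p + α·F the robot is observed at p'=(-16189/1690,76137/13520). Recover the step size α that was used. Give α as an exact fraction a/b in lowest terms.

F_att = 1/4·(g−p) = 1/4·(17,-15) = (4.2500,-3.7500)
o1: d²=225 > ρ²=60 → inactive
o2: d²=361 > ρ²=60 → inactive
o3: d²=425 > ρ²=60 → inactive
o4: d²=52 ≤ ρ²=60; F_rep = 29·(-4,6)/52² = (-0.0429,0.0643)
F = F_att + ΣF_rep = (4.2071,-3.6857)
Δp = p'−p = (0.4207,-0.3686); α = Δx/Fx = (711/1690) / (711/169) = 1/10
check: Δy/Fy = (-4983/13520) / (-4983/1352) = 1/10 ✓

α = 1/10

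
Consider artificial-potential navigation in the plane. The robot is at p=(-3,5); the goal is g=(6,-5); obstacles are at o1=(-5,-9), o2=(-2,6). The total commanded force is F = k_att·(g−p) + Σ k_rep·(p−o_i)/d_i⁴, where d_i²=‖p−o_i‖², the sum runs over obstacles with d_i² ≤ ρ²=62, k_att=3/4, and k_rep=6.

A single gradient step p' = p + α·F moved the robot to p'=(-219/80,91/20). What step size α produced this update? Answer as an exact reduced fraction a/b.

α = 1/20

F_att = 3/4·(g−p) = 3/4·(9,-10) = (6.7500,-7.5000)
o1: d²=200 > ρ²=62 → inactive
o2: d²=2 ≤ ρ²=62; F_rep = 6·(-1,-1)/2² = (-1.5000,-1.5000)
F = F_att + ΣF_rep = (5.2500,-9.0000)
Δp = p'−p = (0.2625,-0.4500); α = Δx/Fx = (21/80) / (21/4) = 1/20
check: Δy/Fy = (-9/20) / (-9) = 1/20 ✓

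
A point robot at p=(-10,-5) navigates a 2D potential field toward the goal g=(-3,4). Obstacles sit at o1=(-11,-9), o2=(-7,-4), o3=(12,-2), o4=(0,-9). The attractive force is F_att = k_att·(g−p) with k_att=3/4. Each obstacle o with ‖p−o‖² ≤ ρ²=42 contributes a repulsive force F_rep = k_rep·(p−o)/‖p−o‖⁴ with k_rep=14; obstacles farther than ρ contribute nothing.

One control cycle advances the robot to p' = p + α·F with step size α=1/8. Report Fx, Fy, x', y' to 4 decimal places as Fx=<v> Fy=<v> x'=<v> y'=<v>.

Fx=4.8784 Fy=6.8038 x'=-9.3902 y'=-4.1495

F_att = 3/4·(g−p) = 3/4·(7,9) = (5.2500,6.7500)
o1: d²=17 ≤ ρ²=42; F_rep = 14·(1,4)/17² = (0.0484,0.1938)
o2: d²=10 ≤ ρ²=42; F_rep = 14·(-3,-1)/10² = (-0.4200,-0.1400)
o3: d²=493 > ρ²=42 → inactive
o4: d²=116 > ρ²=42 → inactive
F = F_att + ΣF_rep = (4.8784,6.8038)
p' = p + 1/8·F = (-9.3902,-4.1495)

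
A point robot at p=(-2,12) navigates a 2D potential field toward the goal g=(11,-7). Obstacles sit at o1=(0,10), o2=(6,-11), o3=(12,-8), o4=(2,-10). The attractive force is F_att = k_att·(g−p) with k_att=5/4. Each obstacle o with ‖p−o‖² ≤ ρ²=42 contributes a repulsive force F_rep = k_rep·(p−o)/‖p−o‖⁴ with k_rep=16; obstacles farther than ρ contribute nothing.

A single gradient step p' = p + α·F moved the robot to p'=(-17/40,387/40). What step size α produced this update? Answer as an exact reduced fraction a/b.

F_att = 5/4·(g−p) = 5/4·(13,-19) = (16.2500,-23.7500)
o1: d²=8 ≤ ρ²=42; F_rep = 16·(-2,2)/8² = (-0.5000,0.5000)
o2: d²=593 > ρ²=42 → inactive
o3: d²=596 > ρ²=42 → inactive
o4: d²=500 > ρ²=42 → inactive
F = F_att + ΣF_rep = (15.7500,-23.2500)
Δp = p'−p = (1.5750,-2.3250); α = Δx/Fx = (63/40) / (63/4) = 1/10
check: Δy/Fy = (-93/40) / (-93/4) = 1/10 ✓

α = 1/10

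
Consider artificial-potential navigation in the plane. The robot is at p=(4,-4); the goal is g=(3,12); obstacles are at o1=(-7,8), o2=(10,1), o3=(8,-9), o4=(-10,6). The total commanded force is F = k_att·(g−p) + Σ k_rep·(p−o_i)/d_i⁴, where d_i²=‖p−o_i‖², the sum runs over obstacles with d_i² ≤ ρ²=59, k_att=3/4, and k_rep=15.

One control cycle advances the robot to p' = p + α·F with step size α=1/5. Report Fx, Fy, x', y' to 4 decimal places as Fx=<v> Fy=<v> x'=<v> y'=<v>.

F_att = 3/4·(g−p) = 3/4·(-1,16) = (-0.7500,12.0000)
o1: d²=265 > ρ²=59 → inactive
o2: d²=61 > ρ²=59 → inactive
o3: d²=41 ≤ ρ²=59; F_rep = 15·(-4,5)/41² = (-0.0357,0.0446)
o4: d²=296 > ρ²=59 → inactive
F = F_att + ΣF_rep = (-0.7857,12.0446)
p' = p + 1/5·F = (3.8429,-1.5911)

Fx=-0.7857 Fy=12.0446 x'=3.8429 y'=-1.5911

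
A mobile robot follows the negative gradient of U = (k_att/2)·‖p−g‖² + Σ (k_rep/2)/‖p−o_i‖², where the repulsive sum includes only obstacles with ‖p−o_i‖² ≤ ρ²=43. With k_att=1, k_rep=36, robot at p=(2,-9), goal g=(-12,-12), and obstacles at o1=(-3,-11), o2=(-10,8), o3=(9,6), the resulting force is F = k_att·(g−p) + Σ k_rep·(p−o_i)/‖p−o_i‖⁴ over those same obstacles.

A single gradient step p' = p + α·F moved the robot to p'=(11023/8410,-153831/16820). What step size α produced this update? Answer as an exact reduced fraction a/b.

F_att = 1·(g−p) = 1·(-14,-3) = (-14.0000,-3.0000)
o1: d²=29 ≤ ρ²=43; F_rep = 36·(5,2)/29² = (0.2140,0.0856)
o2: d²=433 > ρ²=43 → inactive
o3: d²=274 > ρ²=43 → inactive
F = F_att + ΣF_rep = (-13.7860,-2.9144)
Δp = p'−p = (-0.6893,-0.1457); α = Δx/Fx = (-5797/8410) / (-11594/841) = 1/20
check: Δy/Fy = (-2451/16820) / (-2451/841) = 1/20 ✓

α = 1/20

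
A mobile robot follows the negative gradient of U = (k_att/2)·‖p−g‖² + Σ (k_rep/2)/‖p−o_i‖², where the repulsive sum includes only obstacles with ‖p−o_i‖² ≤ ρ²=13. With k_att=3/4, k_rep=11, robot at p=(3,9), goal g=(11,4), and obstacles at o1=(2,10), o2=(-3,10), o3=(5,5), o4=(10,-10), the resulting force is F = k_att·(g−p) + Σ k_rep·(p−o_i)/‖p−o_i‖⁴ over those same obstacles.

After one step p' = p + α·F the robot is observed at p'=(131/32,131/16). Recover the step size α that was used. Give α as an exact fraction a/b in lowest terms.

F_att = 3/4·(g−p) = 3/4·(8,-5) = (6.0000,-3.7500)
o1: d²=2 ≤ ρ²=13; F_rep = 11·(1,-1)/2² = (2.7500,-2.7500)
o2: d²=37 > ρ²=13 → inactive
o3: d²=20 > ρ²=13 → inactive
o4: d²=410 > ρ²=13 → inactive
F = F_att + ΣF_rep = (8.7500,-6.5000)
Δp = p'−p = (1.0938,-0.8125); α = Δx/Fx = (35/32) / (35/4) = 1/8
check: Δy/Fy = (-13/16) / (-13/2) = 1/8 ✓

α = 1/8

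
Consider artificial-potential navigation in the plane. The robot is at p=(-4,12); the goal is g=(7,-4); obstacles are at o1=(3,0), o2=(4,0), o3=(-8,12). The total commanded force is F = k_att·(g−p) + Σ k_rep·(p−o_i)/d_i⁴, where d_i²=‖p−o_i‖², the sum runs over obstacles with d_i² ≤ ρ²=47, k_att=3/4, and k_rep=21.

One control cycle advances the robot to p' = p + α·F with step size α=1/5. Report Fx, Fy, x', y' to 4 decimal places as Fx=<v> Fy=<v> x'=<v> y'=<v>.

Fx=8.5781 Fy=-12.0000 x'=-2.2844 y'=9.6000

F_att = 3/4·(g−p) = 3/4·(11,-16) = (8.2500,-12.0000)
o1: d²=193 > ρ²=47 → inactive
o2: d²=208 > ρ²=47 → inactive
o3: d²=16 ≤ ρ²=47; F_rep = 21·(4,0)/16² = (0.3281,0.0000)
F = F_att + ΣF_rep = (8.5781,-12.0000)
p' = p + 1/5·F = (-2.2844,9.6000)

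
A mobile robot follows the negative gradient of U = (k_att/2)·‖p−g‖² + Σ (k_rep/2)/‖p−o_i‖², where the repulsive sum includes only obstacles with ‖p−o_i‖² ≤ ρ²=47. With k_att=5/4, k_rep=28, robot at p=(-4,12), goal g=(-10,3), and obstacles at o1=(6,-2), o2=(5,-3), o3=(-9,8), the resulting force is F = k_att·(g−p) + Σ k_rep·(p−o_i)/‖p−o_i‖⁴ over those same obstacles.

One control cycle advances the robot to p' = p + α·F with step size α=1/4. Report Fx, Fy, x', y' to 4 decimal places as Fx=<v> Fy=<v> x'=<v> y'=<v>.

F_att = 5/4·(g−p) = 5/4·(-6,-9) = (-7.5000,-11.2500)
o1: d²=296 > ρ²=47 → inactive
o2: d²=306 > ρ²=47 → inactive
o3: d²=41 ≤ ρ²=47; F_rep = 28·(5,4)/41² = (0.0833,0.0666)
F = F_att + ΣF_rep = (-7.4167,-11.1834)
p' = p + 1/4·F = (-5.8542,9.2042)

Fx=-7.4167 Fy=-11.1834 x'=-5.8542 y'=9.2042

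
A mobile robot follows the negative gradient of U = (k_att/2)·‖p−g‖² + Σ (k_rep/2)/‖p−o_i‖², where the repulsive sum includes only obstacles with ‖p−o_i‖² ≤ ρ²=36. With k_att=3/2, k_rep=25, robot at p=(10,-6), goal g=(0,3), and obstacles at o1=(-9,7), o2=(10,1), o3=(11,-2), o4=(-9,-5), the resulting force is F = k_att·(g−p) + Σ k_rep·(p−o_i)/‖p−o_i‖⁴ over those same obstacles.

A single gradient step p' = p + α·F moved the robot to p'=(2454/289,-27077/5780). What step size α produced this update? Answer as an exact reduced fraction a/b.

α = 1/10

F_att = 3/2·(g−p) = 3/2·(-10,9) = (-15.0000,13.5000)
o1: d²=530 > ρ²=36 → inactive
o2: d²=49 > ρ²=36 → inactive
o3: d²=17 ≤ ρ²=36; F_rep = 25·(-1,-4)/17² = (-0.0865,-0.3460)
o4: d²=362 > ρ²=36 → inactive
F = F_att + ΣF_rep = (-15.0865,13.1540)
Δp = p'−p = (-1.5087,1.3154); α = Δx/Fx = (-436/289) / (-4360/289) = 1/10
check: Δy/Fy = (7603/5780) / (7603/578) = 1/10 ✓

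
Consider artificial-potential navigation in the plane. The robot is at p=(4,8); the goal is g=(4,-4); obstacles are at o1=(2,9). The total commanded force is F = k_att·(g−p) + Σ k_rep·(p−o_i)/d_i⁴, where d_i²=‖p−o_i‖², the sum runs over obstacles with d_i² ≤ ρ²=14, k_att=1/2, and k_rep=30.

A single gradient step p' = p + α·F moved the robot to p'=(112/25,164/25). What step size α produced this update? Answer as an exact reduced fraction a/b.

F_att = 1/2·(g−p) = 1/2·(0,-12) = (0.0000,-6.0000)
o1: d²=5 ≤ ρ²=14; F_rep = 30·(2,-1)/5² = (2.4000,-1.2000)
F = F_att + ΣF_rep = (2.4000,-7.2000)
Δp = p'−p = (0.4800,-1.4400); α = Δx/Fx = (12/25) / (12/5) = 1/5
check: Δy/Fy = (-36/25) / (-36/5) = 1/5 ✓

α = 1/5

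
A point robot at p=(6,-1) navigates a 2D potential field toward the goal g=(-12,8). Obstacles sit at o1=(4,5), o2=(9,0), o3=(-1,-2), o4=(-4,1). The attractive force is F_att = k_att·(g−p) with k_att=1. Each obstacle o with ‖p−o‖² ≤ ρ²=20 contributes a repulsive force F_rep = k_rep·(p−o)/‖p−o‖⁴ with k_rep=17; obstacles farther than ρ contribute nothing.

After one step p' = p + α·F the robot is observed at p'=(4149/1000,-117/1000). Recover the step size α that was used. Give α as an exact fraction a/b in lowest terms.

F_att = 1·(g−p) = 1·(-18,9) = (-18.0000,9.0000)
o1: d²=40 > ρ²=20 → inactive
o2: d²=10 ≤ ρ²=20; F_rep = 17·(-3,-1)/10² = (-0.5100,-0.1700)
o3: d²=50 > ρ²=20 → inactive
o4: d²=104 > ρ²=20 → inactive
F = F_att + ΣF_rep = (-18.5100,8.8300)
Δp = p'−p = (-1.8510,0.8830); α = Δx/Fx = (-1851/1000) / (-1851/100) = 1/10
check: Δy/Fy = (883/1000) / (883/100) = 1/10 ✓

α = 1/10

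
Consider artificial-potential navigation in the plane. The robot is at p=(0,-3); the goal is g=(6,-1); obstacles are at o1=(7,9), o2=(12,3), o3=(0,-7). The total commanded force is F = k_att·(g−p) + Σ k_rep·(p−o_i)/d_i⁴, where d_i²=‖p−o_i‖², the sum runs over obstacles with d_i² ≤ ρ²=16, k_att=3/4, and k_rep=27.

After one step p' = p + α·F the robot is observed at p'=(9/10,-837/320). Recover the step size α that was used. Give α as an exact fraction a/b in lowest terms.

α = 1/5

F_att = 3/4·(g−p) = 3/4·(6,2) = (4.5000,1.5000)
o1: d²=193 > ρ²=16 → inactive
o2: d²=180 > ρ²=16 → inactive
o3: d²=16 ≤ ρ²=16; F_rep = 27·(0,4)/16² = (0.0000,0.4219)
F = F_att + ΣF_rep = (4.5000,1.9219)
Δp = p'−p = (0.9000,0.3844); α = Δx/Fx = (9/10) / (9/2) = 1/5
check: Δy/Fy = (123/320) / (123/64) = 1/5 ✓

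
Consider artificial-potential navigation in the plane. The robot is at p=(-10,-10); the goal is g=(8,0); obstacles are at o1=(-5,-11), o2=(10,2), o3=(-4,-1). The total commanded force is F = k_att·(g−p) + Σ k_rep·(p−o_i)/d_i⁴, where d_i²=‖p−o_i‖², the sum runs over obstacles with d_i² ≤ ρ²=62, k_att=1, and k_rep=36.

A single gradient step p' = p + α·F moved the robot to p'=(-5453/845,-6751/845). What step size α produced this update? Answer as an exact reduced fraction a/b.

α = 1/5

F_att = 1·(g−p) = 1·(18,10) = (18.0000,10.0000)
o1: d²=26 ≤ ρ²=62; F_rep = 36·(-5,1)/26² = (-0.2663,0.0533)
o2: d²=544 > ρ²=62 → inactive
o3: d²=117 > ρ²=62 → inactive
F = F_att + ΣF_rep = (17.7337,10.0533)
Δp = p'−p = (3.5467,2.0107); α = Δx/Fx = (2997/845) / (2997/169) = 1/5
check: Δy/Fy = (1699/845) / (1699/169) = 1/5 ✓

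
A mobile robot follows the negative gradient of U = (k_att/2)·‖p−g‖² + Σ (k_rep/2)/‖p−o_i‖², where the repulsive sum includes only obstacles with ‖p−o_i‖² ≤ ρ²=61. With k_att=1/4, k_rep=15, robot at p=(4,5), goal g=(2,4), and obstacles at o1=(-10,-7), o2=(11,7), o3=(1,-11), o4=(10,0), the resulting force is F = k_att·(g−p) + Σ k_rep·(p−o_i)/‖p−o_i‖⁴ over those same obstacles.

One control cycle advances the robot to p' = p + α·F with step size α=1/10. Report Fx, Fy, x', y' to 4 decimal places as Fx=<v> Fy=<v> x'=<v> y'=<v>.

F_att = 1/4·(g−p) = 1/4·(-2,-1) = (-0.5000,-0.2500)
o1: d²=340 > ρ²=61 → inactive
o2: d²=53 ≤ ρ²=61; F_rep = 15·(-7,-2)/53² = (-0.0374,-0.0107)
o3: d²=265 > ρ²=61 → inactive
o4: d²=61 ≤ ρ²=61; F_rep = 15·(-6,5)/61² = (-0.0242,0.0202)
F = F_att + ΣF_rep = (-0.5616,-0.2405)
p' = p + 1/10·F = (3.9438,4.9759)

Fx=-0.5616 Fy=-0.2405 x'=3.9438 y'=4.9759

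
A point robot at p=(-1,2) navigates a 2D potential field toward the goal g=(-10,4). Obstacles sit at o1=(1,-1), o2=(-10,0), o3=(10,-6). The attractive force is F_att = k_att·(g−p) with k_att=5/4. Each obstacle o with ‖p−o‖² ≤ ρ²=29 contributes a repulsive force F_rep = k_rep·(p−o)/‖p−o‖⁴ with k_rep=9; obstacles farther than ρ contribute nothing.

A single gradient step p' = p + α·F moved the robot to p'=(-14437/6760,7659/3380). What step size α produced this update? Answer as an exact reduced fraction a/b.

F_att = 5/4·(g−p) = 5/4·(-9,2) = (-11.2500,2.5000)
o1: d²=13 ≤ ρ²=29; F_rep = 9·(-2,3)/13² = (-0.1065,0.1598)
o2: d²=85 > ρ²=29 → inactive
o3: d²=185 > ρ²=29 → inactive
F = F_att + ΣF_rep = (-11.3565,2.6598)
Δp = p'−p = (-1.1357,0.2660); α = Δx/Fx = (-7677/6760) / (-7677/676) = 1/10
check: Δy/Fy = (899/3380) / (899/338) = 1/10 ✓

α = 1/10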